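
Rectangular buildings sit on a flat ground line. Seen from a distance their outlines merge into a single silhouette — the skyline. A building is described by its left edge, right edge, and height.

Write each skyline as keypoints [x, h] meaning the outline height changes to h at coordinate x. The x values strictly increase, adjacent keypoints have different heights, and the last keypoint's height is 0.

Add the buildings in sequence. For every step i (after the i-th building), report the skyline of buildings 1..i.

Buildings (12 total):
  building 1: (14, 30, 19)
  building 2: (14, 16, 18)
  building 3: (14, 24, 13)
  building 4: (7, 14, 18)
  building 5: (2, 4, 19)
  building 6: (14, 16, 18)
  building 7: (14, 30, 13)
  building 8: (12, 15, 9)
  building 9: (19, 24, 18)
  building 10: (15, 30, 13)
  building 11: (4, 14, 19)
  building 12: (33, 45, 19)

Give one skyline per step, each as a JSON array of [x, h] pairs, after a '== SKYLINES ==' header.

== SKYLINES ==
[[14,19],[30,0]]
[[14,19],[30,0]]
[[14,19],[30,0]]
[[7,18],[14,19],[30,0]]
[[2,19],[4,0],[7,18],[14,19],[30,0]]
[[2,19],[4,0],[7,18],[14,19],[30,0]]
[[2,19],[4,0],[7,18],[14,19],[30,0]]
[[2,19],[4,0],[7,18],[14,19],[30,0]]
[[2,19],[4,0],[7,18],[14,19],[30,0]]
[[2,19],[4,0],[7,18],[14,19],[30,0]]
[[2,19],[30,0]]
[[2,19],[30,0],[33,19],[45,0]]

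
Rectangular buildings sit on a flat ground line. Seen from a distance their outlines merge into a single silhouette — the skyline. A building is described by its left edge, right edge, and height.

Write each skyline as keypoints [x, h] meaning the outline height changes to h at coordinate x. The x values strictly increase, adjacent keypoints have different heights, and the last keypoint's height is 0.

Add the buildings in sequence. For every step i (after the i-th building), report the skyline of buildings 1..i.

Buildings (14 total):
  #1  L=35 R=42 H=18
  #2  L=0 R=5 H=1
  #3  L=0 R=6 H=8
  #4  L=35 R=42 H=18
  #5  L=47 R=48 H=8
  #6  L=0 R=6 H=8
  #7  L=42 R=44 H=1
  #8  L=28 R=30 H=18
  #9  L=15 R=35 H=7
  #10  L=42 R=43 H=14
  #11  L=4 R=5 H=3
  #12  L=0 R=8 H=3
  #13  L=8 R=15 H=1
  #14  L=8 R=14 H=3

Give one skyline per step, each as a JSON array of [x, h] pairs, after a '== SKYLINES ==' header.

== SKYLINES ==
[[35,18],[42,0]]
[[0,1],[5,0],[35,18],[42,0]]
[[0,8],[6,0],[35,18],[42,0]]
[[0,8],[6,0],[35,18],[42,0]]
[[0,8],[6,0],[35,18],[42,0],[47,8],[48,0]]
[[0,8],[6,0],[35,18],[42,0],[47,8],[48,0]]
[[0,8],[6,0],[35,18],[42,1],[44,0],[47,8],[48,0]]
[[0,8],[6,0],[28,18],[30,0],[35,18],[42,1],[44,0],[47,8],[48,0]]
[[0,8],[6,0],[15,7],[28,18],[30,7],[35,18],[42,1],[44,0],[47,8],[48,0]]
[[0,8],[6,0],[15,7],[28,18],[30,7],[35,18],[42,14],[43,1],[44,0],[47,8],[48,0]]
[[0,8],[6,0],[15,7],[28,18],[30,7],[35,18],[42,14],[43,1],[44,0],[47,8],[48,0]]
[[0,8],[6,3],[8,0],[15,7],[28,18],[30,7],[35,18],[42,14],[43,1],[44,0],[47,8],[48,0]]
[[0,8],[6,3],[8,1],[15,7],[28,18],[30,7],[35,18],[42,14],[43,1],[44,0],[47,8],[48,0]]
[[0,8],[6,3],[14,1],[15,7],[28,18],[30,7],[35,18],[42,14],[43,1],[44,0],[47,8],[48,0]]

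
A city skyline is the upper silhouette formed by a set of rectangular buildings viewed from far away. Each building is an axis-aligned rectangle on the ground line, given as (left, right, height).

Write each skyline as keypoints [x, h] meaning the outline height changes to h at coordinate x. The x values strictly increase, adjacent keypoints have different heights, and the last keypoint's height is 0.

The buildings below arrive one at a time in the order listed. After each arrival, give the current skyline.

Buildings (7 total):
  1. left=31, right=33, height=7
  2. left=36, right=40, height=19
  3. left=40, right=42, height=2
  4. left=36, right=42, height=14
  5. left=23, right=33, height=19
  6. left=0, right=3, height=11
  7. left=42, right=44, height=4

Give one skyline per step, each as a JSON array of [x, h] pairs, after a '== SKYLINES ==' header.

== SKYLINES ==
[[31,7],[33,0]]
[[31,7],[33,0],[36,19],[40,0]]
[[31,7],[33,0],[36,19],[40,2],[42,0]]
[[31,7],[33,0],[36,19],[40,14],[42,0]]
[[23,19],[33,0],[36,19],[40,14],[42,0]]
[[0,11],[3,0],[23,19],[33,0],[36,19],[40,14],[42,0]]
[[0,11],[3,0],[23,19],[33,0],[36,19],[40,14],[42,4],[44,0]]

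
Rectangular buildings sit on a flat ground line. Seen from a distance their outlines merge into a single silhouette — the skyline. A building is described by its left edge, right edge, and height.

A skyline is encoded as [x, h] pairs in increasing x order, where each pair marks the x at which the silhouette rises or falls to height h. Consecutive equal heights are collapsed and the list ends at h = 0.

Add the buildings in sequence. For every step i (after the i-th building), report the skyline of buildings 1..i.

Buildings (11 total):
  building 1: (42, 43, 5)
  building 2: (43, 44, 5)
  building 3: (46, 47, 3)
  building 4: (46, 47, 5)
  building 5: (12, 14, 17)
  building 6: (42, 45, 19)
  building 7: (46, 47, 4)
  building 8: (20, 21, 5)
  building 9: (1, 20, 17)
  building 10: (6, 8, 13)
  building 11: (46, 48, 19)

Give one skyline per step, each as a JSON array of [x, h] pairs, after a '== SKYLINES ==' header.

== SKYLINES ==
[[42,5],[43,0]]
[[42,5],[44,0]]
[[42,5],[44,0],[46,3],[47,0]]
[[42,5],[44,0],[46,5],[47,0]]
[[12,17],[14,0],[42,5],[44,0],[46,5],[47,0]]
[[12,17],[14,0],[42,19],[45,0],[46,5],[47,0]]
[[12,17],[14,0],[42,19],[45,0],[46,5],[47,0]]
[[12,17],[14,0],[20,5],[21,0],[42,19],[45,0],[46,5],[47,0]]
[[1,17],[20,5],[21,0],[42,19],[45,0],[46,5],[47,0]]
[[1,17],[20,5],[21,0],[42,19],[45,0],[46,5],[47,0]]
[[1,17],[20,5],[21,0],[42,19],[45,0],[46,19],[48,0]]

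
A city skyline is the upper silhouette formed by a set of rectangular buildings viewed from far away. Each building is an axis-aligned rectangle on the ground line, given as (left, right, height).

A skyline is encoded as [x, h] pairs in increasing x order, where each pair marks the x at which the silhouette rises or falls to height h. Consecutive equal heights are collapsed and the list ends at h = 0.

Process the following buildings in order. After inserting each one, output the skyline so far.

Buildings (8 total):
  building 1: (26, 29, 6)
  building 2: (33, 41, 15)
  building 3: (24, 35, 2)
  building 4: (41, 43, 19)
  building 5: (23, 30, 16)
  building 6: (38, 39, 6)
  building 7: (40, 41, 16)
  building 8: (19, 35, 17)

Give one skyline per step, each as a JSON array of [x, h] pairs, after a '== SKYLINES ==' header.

== SKYLINES ==
[[26,6],[29,0]]
[[26,6],[29,0],[33,15],[41,0]]
[[24,2],[26,6],[29,2],[33,15],[41,0]]
[[24,2],[26,6],[29,2],[33,15],[41,19],[43,0]]
[[23,16],[30,2],[33,15],[41,19],[43,0]]
[[23,16],[30,2],[33,15],[41,19],[43,0]]
[[23,16],[30,2],[33,15],[40,16],[41,19],[43,0]]
[[19,17],[35,15],[40,16],[41,19],[43,0]]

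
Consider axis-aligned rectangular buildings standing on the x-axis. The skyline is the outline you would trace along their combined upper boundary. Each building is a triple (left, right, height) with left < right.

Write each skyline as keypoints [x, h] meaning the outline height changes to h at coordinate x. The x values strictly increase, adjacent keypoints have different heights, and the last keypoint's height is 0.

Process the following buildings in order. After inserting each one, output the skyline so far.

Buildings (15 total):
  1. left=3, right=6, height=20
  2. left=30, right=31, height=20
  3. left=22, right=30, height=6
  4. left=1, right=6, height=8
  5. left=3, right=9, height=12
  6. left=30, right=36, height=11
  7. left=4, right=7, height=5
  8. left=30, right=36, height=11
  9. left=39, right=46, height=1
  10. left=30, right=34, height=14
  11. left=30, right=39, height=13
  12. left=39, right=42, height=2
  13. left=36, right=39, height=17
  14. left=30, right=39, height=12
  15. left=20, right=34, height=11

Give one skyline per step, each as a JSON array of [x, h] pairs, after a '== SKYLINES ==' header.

== SKYLINES ==
[[3,20],[6,0]]
[[3,20],[6,0],[30,20],[31,0]]
[[3,20],[6,0],[22,6],[30,20],[31,0]]
[[1,8],[3,20],[6,0],[22,6],[30,20],[31,0]]
[[1,8],[3,20],[6,12],[9,0],[22,6],[30,20],[31,0]]
[[1,8],[3,20],[6,12],[9,0],[22,6],[30,20],[31,11],[36,0]]
[[1,8],[3,20],[6,12],[9,0],[22,6],[30,20],[31,11],[36,0]]
[[1,8],[3,20],[6,12],[9,0],[22,6],[30,20],[31,11],[36,0]]
[[1,8],[3,20],[6,12],[9,0],[22,6],[30,20],[31,11],[36,0],[39,1],[46,0]]
[[1,8],[3,20],[6,12],[9,0],[22,6],[30,20],[31,14],[34,11],[36,0],[39,1],[46,0]]
[[1,8],[3,20],[6,12],[9,0],[22,6],[30,20],[31,14],[34,13],[39,1],[46,0]]
[[1,8],[3,20],[6,12],[9,0],[22,6],[30,20],[31,14],[34,13],[39,2],[42,1],[46,0]]
[[1,8],[3,20],[6,12],[9,0],[22,6],[30,20],[31,14],[34,13],[36,17],[39,2],[42,1],[46,0]]
[[1,8],[3,20],[6,12],[9,0],[22,6],[30,20],[31,14],[34,13],[36,17],[39,2],[42,1],[46,0]]
[[1,8],[3,20],[6,12],[9,0],[20,11],[30,20],[31,14],[34,13],[36,17],[39,2],[42,1],[46,0]]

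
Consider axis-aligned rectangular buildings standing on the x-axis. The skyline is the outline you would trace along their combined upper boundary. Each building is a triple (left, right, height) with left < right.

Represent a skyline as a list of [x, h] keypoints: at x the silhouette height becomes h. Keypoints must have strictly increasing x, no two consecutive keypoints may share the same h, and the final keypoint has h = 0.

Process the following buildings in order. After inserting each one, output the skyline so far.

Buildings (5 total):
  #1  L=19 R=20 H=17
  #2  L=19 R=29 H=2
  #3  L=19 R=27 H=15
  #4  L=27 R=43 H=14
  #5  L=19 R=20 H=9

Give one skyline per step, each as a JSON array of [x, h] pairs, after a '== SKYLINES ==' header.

== SKYLINES ==
[[19,17],[20,0]]
[[19,17],[20,2],[29,0]]
[[19,17],[20,15],[27,2],[29,0]]
[[19,17],[20,15],[27,14],[43,0]]
[[19,17],[20,15],[27,14],[43,0]]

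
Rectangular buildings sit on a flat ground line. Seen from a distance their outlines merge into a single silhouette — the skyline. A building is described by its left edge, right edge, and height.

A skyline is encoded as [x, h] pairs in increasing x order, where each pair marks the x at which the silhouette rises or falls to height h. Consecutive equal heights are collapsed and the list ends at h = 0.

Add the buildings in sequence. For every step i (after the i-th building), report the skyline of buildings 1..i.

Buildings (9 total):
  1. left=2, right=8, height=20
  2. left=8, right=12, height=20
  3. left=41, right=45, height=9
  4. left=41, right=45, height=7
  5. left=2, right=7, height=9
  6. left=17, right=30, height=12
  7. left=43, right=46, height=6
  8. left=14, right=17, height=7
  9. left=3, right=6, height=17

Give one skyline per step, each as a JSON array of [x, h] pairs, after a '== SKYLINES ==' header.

== SKYLINES ==
[[2,20],[8,0]]
[[2,20],[12,0]]
[[2,20],[12,0],[41,9],[45,0]]
[[2,20],[12,0],[41,9],[45,0]]
[[2,20],[12,0],[41,9],[45,0]]
[[2,20],[12,0],[17,12],[30,0],[41,9],[45,0]]
[[2,20],[12,0],[17,12],[30,0],[41,9],[45,6],[46,0]]
[[2,20],[12,0],[14,7],[17,12],[30,0],[41,9],[45,6],[46,0]]
[[2,20],[12,0],[14,7],[17,12],[30,0],[41,9],[45,6],[46,0]]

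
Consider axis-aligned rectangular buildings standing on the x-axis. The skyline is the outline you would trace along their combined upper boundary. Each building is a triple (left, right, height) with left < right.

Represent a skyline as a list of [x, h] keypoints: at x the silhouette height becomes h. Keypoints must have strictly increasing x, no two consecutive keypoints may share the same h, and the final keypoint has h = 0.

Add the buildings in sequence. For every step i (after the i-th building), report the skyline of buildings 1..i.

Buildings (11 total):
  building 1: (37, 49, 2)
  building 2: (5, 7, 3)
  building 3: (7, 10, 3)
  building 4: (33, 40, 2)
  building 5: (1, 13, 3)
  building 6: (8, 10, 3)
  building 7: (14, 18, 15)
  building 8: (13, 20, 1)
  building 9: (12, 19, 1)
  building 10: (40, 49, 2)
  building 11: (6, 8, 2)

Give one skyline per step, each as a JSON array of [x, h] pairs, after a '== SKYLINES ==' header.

== SKYLINES ==
[[37,2],[49,0]]
[[5,3],[7,0],[37,2],[49,0]]
[[5,3],[10,0],[37,2],[49,0]]
[[5,3],[10,0],[33,2],[49,0]]
[[1,3],[13,0],[33,2],[49,0]]
[[1,3],[13,0],[33,2],[49,0]]
[[1,3],[13,0],[14,15],[18,0],[33,2],[49,0]]
[[1,3],[13,1],[14,15],[18,1],[20,0],[33,2],[49,0]]
[[1,3],[13,1],[14,15],[18,1],[20,0],[33,2],[49,0]]
[[1,3],[13,1],[14,15],[18,1],[20,0],[33,2],[49,0]]
[[1,3],[13,1],[14,15],[18,1],[20,0],[33,2],[49,0]]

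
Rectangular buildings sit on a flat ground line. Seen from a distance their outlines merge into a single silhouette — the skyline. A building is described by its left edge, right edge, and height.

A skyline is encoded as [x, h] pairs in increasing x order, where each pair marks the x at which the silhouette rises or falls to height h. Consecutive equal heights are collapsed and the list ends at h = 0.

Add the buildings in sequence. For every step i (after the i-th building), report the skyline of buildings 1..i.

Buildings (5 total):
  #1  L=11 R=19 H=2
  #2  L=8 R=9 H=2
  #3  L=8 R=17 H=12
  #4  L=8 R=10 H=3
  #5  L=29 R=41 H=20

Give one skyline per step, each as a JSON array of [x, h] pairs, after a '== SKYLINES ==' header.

== SKYLINES ==
[[11,2],[19,0]]
[[8,2],[9,0],[11,2],[19,0]]
[[8,12],[17,2],[19,0]]
[[8,12],[17,2],[19,0]]
[[8,12],[17,2],[19,0],[29,20],[41,0]]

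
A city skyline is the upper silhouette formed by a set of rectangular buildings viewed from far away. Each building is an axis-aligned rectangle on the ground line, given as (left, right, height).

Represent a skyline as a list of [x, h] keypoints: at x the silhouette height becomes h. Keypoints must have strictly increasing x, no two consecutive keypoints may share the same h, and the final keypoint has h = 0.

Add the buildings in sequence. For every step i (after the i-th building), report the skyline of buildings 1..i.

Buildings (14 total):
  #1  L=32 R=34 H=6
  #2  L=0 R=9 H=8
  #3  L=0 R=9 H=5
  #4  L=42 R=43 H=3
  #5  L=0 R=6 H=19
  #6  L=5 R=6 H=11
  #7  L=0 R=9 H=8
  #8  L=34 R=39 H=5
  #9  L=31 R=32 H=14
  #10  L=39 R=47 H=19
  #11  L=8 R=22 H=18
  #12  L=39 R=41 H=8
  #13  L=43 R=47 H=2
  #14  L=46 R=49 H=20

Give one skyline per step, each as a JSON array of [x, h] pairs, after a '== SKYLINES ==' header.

== SKYLINES ==
[[32,6],[34,0]]
[[0,8],[9,0],[32,6],[34,0]]
[[0,8],[9,0],[32,6],[34,0]]
[[0,8],[9,0],[32,6],[34,0],[42,3],[43,0]]
[[0,19],[6,8],[9,0],[32,6],[34,0],[42,3],[43,0]]
[[0,19],[6,8],[9,0],[32,6],[34,0],[42,3],[43,0]]
[[0,19],[6,8],[9,0],[32,6],[34,0],[42,3],[43,0]]
[[0,19],[6,8],[9,0],[32,6],[34,5],[39,0],[42,3],[43,0]]
[[0,19],[6,8],[9,0],[31,14],[32,6],[34,5],[39,0],[42,3],[43,0]]
[[0,19],[6,8],[9,0],[31,14],[32,6],[34,5],[39,19],[47,0]]
[[0,19],[6,8],[8,18],[22,0],[31,14],[32,6],[34,5],[39,19],[47,0]]
[[0,19],[6,8],[8,18],[22,0],[31,14],[32,6],[34,5],[39,19],[47,0]]
[[0,19],[6,8],[8,18],[22,0],[31,14],[32,6],[34,5],[39,19],[47,0]]
[[0,19],[6,8],[8,18],[22,0],[31,14],[32,6],[34,5],[39,19],[46,20],[49,0]]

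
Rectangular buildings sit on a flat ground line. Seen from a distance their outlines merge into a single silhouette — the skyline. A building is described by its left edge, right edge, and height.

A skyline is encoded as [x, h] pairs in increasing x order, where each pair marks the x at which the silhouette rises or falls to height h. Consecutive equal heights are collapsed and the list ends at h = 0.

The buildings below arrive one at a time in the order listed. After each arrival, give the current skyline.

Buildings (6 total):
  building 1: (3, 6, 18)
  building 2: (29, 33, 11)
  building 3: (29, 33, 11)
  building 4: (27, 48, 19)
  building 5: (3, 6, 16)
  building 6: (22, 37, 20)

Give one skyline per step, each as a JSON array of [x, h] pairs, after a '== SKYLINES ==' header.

== SKYLINES ==
[[3,18],[6,0]]
[[3,18],[6,0],[29,11],[33,0]]
[[3,18],[6,0],[29,11],[33,0]]
[[3,18],[6,0],[27,19],[48,0]]
[[3,18],[6,0],[27,19],[48,0]]
[[3,18],[6,0],[22,20],[37,19],[48,0]]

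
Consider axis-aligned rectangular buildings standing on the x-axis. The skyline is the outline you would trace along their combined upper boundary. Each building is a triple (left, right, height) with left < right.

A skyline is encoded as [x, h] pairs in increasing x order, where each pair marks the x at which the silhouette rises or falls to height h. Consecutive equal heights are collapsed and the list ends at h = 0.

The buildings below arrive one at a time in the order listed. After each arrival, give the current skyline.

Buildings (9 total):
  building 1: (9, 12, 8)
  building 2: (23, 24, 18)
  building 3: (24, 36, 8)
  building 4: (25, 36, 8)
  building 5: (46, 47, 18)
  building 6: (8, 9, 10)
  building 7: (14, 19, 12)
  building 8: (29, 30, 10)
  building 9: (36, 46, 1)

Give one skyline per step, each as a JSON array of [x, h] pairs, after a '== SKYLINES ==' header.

== SKYLINES ==
[[9,8],[12,0]]
[[9,8],[12,0],[23,18],[24,0]]
[[9,8],[12,0],[23,18],[24,8],[36,0]]
[[9,8],[12,0],[23,18],[24,8],[36,0]]
[[9,8],[12,0],[23,18],[24,8],[36,0],[46,18],[47,0]]
[[8,10],[9,8],[12,0],[23,18],[24,8],[36,0],[46,18],[47,0]]
[[8,10],[9,8],[12,0],[14,12],[19,0],[23,18],[24,8],[36,0],[46,18],[47,0]]
[[8,10],[9,8],[12,0],[14,12],[19,0],[23,18],[24,8],[29,10],[30,8],[36,0],[46,18],[47,0]]
[[8,10],[9,8],[12,0],[14,12],[19,0],[23,18],[24,8],[29,10],[30,8],[36,1],[46,18],[47,0]]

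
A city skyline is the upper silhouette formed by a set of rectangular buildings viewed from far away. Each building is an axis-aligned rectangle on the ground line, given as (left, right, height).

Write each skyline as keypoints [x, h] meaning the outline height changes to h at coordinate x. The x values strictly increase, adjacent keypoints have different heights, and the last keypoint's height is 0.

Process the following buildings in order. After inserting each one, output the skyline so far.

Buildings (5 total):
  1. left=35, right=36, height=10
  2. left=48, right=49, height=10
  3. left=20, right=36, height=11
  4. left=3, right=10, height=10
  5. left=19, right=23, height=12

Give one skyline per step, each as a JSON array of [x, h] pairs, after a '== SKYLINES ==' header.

== SKYLINES ==
[[35,10],[36,0]]
[[35,10],[36,0],[48,10],[49,0]]
[[20,11],[36,0],[48,10],[49,0]]
[[3,10],[10,0],[20,11],[36,0],[48,10],[49,0]]
[[3,10],[10,0],[19,12],[23,11],[36,0],[48,10],[49,0]]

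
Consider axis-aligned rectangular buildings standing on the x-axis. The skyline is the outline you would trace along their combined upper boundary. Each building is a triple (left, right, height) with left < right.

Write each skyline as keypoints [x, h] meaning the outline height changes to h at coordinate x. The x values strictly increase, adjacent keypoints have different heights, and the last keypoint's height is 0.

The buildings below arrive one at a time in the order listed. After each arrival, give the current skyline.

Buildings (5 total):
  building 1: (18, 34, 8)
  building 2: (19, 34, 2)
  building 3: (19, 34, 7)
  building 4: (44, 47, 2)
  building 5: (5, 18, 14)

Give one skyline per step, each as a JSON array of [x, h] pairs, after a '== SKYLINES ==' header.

== SKYLINES ==
[[18,8],[34,0]]
[[18,8],[34,0]]
[[18,8],[34,0]]
[[18,8],[34,0],[44,2],[47,0]]
[[5,14],[18,8],[34,0],[44,2],[47,0]]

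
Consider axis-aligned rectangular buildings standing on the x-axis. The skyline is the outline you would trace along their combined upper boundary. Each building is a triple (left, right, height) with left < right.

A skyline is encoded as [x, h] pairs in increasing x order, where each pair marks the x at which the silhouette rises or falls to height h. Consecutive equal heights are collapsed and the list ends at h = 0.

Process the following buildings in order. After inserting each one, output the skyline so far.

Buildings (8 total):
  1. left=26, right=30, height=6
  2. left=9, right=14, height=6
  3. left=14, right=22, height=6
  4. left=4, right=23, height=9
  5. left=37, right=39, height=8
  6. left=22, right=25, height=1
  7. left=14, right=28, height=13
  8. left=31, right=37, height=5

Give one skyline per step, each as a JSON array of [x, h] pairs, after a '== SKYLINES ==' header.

== SKYLINES ==
[[26,6],[30,0]]
[[9,6],[14,0],[26,6],[30,0]]
[[9,6],[22,0],[26,6],[30,0]]
[[4,9],[23,0],[26,6],[30,0]]
[[4,9],[23,0],[26,6],[30,0],[37,8],[39,0]]
[[4,9],[23,1],[25,0],[26,6],[30,0],[37,8],[39,0]]
[[4,9],[14,13],[28,6],[30,0],[37,8],[39,0]]
[[4,9],[14,13],[28,6],[30,0],[31,5],[37,8],[39,0]]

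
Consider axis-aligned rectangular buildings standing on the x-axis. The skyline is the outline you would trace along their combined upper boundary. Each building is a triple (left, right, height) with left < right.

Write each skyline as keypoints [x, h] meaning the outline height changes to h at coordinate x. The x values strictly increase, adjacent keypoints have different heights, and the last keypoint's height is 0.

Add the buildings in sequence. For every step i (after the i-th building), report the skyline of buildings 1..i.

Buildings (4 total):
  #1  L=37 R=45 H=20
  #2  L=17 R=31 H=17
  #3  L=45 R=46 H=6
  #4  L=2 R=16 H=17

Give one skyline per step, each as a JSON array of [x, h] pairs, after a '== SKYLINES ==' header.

== SKYLINES ==
[[37,20],[45,0]]
[[17,17],[31,0],[37,20],[45,0]]
[[17,17],[31,0],[37,20],[45,6],[46,0]]
[[2,17],[16,0],[17,17],[31,0],[37,20],[45,6],[46,0]]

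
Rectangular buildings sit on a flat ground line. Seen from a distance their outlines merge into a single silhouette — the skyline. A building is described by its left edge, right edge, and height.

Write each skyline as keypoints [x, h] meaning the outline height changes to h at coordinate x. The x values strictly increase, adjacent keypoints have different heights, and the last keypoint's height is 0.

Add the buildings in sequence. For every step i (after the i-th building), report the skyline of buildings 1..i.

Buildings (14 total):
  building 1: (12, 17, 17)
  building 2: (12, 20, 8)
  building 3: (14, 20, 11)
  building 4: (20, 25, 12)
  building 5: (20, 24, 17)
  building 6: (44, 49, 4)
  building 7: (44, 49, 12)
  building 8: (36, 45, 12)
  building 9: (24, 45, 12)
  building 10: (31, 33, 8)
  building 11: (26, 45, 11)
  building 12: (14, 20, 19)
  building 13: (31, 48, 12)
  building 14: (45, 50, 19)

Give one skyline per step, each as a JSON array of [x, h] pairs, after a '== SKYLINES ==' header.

== SKYLINES ==
[[12,17],[17,0]]
[[12,17],[17,8],[20,0]]
[[12,17],[17,11],[20,0]]
[[12,17],[17,11],[20,12],[25,0]]
[[12,17],[17,11],[20,17],[24,12],[25,0]]
[[12,17],[17,11],[20,17],[24,12],[25,0],[44,4],[49,0]]
[[12,17],[17,11],[20,17],[24,12],[25,0],[44,12],[49,0]]
[[12,17],[17,11],[20,17],[24,12],[25,0],[36,12],[49,0]]
[[12,17],[17,11],[20,17],[24,12],[49,0]]
[[12,17],[17,11],[20,17],[24,12],[49,0]]
[[12,17],[17,11],[20,17],[24,12],[49,0]]
[[12,17],[14,19],[20,17],[24,12],[49,0]]
[[12,17],[14,19],[20,17],[24,12],[49,0]]
[[12,17],[14,19],[20,17],[24,12],[45,19],[50,0]]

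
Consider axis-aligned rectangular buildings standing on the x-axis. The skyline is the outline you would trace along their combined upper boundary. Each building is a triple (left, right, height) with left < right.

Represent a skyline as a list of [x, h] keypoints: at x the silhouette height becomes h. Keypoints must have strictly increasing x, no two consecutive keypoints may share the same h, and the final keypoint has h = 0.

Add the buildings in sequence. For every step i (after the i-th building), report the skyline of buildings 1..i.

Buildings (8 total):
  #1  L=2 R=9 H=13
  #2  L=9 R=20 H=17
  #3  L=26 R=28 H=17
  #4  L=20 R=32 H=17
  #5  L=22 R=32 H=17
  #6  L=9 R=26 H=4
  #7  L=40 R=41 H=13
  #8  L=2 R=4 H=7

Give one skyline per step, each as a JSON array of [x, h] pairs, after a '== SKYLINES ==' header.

== SKYLINES ==
[[2,13],[9,0]]
[[2,13],[9,17],[20,0]]
[[2,13],[9,17],[20,0],[26,17],[28,0]]
[[2,13],[9,17],[32,0]]
[[2,13],[9,17],[32,0]]
[[2,13],[9,17],[32,0]]
[[2,13],[9,17],[32,0],[40,13],[41,0]]
[[2,13],[9,17],[32,0],[40,13],[41,0]]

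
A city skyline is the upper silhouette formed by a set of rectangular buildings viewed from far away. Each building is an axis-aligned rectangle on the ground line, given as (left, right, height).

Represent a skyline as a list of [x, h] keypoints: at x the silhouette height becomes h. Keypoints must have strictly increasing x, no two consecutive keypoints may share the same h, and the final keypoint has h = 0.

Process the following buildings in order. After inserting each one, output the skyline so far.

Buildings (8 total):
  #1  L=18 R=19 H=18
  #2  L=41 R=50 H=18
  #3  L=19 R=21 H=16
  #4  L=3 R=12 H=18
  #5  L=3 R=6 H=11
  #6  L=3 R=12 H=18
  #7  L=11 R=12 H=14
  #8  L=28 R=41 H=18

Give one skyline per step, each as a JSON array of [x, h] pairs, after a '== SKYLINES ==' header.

== SKYLINES ==
[[18,18],[19,0]]
[[18,18],[19,0],[41,18],[50,0]]
[[18,18],[19,16],[21,0],[41,18],[50,0]]
[[3,18],[12,0],[18,18],[19,16],[21,0],[41,18],[50,0]]
[[3,18],[12,0],[18,18],[19,16],[21,0],[41,18],[50,0]]
[[3,18],[12,0],[18,18],[19,16],[21,0],[41,18],[50,0]]
[[3,18],[12,0],[18,18],[19,16],[21,0],[41,18],[50,0]]
[[3,18],[12,0],[18,18],[19,16],[21,0],[28,18],[50,0]]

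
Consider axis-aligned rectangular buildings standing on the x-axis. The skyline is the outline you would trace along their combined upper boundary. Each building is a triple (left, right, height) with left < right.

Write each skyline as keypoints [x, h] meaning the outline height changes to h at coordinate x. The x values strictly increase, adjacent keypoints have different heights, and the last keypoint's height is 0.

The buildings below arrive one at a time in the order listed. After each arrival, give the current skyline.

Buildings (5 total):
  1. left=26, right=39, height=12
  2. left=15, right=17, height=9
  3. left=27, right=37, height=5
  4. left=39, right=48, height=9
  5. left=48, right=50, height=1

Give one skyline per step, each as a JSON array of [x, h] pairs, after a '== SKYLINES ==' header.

== SKYLINES ==
[[26,12],[39,0]]
[[15,9],[17,0],[26,12],[39,0]]
[[15,9],[17,0],[26,12],[39,0]]
[[15,9],[17,0],[26,12],[39,9],[48,0]]
[[15,9],[17,0],[26,12],[39,9],[48,1],[50,0]]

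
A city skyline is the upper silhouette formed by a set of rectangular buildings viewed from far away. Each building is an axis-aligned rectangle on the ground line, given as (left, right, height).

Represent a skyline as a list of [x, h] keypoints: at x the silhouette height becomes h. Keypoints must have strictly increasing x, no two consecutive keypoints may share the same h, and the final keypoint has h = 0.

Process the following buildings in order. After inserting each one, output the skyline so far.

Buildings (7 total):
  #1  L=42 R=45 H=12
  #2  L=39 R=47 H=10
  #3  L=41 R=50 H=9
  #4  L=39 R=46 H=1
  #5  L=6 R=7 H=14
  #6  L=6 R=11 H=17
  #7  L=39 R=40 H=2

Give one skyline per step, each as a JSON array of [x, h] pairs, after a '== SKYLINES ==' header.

== SKYLINES ==
[[42,12],[45,0]]
[[39,10],[42,12],[45,10],[47,0]]
[[39,10],[42,12],[45,10],[47,9],[50,0]]
[[39,10],[42,12],[45,10],[47,9],[50,0]]
[[6,14],[7,0],[39,10],[42,12],[45,10],[47,9],[50,0]]
[[6,17],[11,0],[39,10],[42,12],[45,10],[47,9],[50,0]]
[[6,17],[11,0],[39,10],[42,12],[45,10],[47,9],[50,0]]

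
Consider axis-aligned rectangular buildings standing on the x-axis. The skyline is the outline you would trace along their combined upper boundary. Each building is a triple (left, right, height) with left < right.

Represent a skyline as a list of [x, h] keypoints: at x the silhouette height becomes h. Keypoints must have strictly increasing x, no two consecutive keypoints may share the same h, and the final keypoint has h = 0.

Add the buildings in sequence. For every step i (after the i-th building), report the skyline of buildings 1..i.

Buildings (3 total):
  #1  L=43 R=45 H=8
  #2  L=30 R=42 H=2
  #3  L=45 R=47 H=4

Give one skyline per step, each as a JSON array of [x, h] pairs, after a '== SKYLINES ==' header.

== SKYLINES ==
[[43,8],[45,0]]
[[30,2],[42,0],[43,8],[45,0]]
[[30,2],[42,0],[43,8],[45,4],[47,0]]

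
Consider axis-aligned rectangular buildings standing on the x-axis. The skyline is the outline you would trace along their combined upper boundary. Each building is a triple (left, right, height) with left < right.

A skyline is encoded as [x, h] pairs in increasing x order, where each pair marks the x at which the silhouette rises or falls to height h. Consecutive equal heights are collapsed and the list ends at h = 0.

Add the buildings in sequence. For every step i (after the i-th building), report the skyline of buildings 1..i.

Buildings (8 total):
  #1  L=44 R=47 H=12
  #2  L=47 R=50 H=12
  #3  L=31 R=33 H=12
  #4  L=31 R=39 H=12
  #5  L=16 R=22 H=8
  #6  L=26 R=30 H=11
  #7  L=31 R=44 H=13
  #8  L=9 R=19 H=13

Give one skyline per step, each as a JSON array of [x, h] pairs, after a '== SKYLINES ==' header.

== SKYLINES ==
[[44,12],[47,0]]
[[44,12],[50,0]]
[[31,12],[33,0],[44,12],[50,0]]
[[31,12],[39,0],[44,12],[50,0]]
[[16,8],[22,0],[31,12],[39,0],[44,12],[50,0]]
[[16,8],[22,0],[26,11],[30,0],[31,12],[39,0],[44,12],[50,0]]
[[16,8],[22,0],[26,11],[30,0],[31,13],[44,12],[50,0]]
[[9,13],[19,8],[22,0],[26,11],[30,0],[31,13],[44,12],[50,0]]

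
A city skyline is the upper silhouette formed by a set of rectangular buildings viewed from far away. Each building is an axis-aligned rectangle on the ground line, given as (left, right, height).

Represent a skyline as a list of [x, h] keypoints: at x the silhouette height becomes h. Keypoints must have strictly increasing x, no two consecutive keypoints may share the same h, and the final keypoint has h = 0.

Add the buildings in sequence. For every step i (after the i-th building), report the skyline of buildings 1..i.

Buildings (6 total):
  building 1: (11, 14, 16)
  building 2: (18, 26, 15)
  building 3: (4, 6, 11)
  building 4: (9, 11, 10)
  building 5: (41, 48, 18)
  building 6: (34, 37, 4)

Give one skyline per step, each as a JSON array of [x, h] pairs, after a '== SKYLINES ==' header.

== SKYLINES ==
[[11,16],[14,0]]
[[11,16],[14,0],[18,15],[26,0]]
[[4,11],[6,0],[11,16],[14,0],[18,15],[26,0]]
[[4,11],[6,0],[9,10],[11,16],[14,0],[18,15],[26,0]]
[[4,11],[6,0],[9,10],[11,16],[14,0],[18,15],[26,0],[41,18],[48,0]]
[[4,11],[6,0],[9,10],[11,16],[14,0],[18,15],[26,0],[34,4],[37,0],[41,18],[48,0]]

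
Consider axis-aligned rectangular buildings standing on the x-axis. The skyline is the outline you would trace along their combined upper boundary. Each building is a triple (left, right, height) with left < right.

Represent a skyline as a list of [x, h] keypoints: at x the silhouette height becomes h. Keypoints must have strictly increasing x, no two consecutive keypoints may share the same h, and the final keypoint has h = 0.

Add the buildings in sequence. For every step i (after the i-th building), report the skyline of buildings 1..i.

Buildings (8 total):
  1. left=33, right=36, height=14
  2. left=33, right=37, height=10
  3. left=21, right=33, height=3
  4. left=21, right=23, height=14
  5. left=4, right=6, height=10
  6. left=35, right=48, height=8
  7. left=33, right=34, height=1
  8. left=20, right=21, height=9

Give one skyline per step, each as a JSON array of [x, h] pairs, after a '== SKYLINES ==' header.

== SKYLINES ==
[[33,14],[36,0]]
[[33,14],[36,10],[37,0]]
[[21,3],[33,14],[36,10],[37,0]]
[[21,14],[23,3],[33,14],[36,10],[37,0]]
[[4,10],[6,0],[21,14],[23,3],[33,14],[36,10],[37,0]]
[[4,10],[6,0],[21,14],[23,3],[33,14],[36,10],[37,8],[48,0]]
[[4,10],[6,0],[21,14],[23,3],[33,14],[36,10],[37,8],[48,0]]
[[4,10],[6,0],[20,9],[21,14],[23,3],[33,14],[36,10],[37,8],[48,0]]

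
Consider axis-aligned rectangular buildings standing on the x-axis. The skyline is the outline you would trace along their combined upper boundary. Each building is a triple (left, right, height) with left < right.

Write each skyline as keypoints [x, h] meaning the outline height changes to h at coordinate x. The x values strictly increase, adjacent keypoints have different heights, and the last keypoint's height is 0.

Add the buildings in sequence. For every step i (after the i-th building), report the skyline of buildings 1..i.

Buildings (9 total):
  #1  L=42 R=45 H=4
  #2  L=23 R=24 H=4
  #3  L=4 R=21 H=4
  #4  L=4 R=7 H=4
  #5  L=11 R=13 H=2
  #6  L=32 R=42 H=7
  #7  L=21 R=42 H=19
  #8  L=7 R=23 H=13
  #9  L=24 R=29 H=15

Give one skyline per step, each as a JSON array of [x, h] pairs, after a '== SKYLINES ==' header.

== SKYLINES ==
[[42,4],[45,0]]
[[23,4],[24,0],[42,4],[45,0]]
[[4,4],[21,0],[23,4],[24,0],[42,4],[45,0]]
[[4,4],[21,0],[23,4],[24,0],[42,4],[45,0]]
[[4,4],[21,0],[23,4],[24,0],[42,4],[45,0]]
[[4,4],[21,0],[23,4],[24,0],[32,7],[42,4],[45,0]]
[[4,4],[21,19],[42,4],[45,0]]
[[4,4],[7,13],[21,19],[42,4],[45,0]]
[[4,4],[7,13],[21,19],[42,4],[45,0]]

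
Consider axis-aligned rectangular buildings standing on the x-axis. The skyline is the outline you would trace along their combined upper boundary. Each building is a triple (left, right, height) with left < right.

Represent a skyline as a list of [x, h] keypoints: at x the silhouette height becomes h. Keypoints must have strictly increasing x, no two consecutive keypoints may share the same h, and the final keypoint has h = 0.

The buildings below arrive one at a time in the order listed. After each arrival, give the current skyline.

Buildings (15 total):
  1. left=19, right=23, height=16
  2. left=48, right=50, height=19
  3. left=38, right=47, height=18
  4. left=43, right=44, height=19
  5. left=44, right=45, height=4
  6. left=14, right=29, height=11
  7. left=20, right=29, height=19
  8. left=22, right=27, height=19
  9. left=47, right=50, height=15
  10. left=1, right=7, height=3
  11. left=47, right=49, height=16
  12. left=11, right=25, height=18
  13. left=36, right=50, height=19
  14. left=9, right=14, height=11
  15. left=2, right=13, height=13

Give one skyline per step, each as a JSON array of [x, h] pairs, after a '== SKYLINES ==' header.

== SKYLINES ==
[[19,16],[23,0]]
[[19,16],[23,0],[48,19],[50,0]]
[[19,16],[23,0],[38,18],[47,0],[48,19],[50,0]]
[[19,16],[23,0],[38,18],[43,19],[44,18],[47,0],[48,19],[50,0]]
[[19,16],[23,0],[38,18],[43,19],[44,18],[47,0],[48,19],[50,0]]
[[14,11],[19,16],[23,11],[29,0],[38,18],[43,19],[44,18],[47,0],[48,19],[50,0]]
[[14,11],[19,16],[20,19],[29,0],[38,18],[43,19],[44,18],[47,0],[48,19],[50,0]]
[[14,11],[19,16],[20,19],[29,0],[38,18],[43,19],[44,18],[47,0],[48,19],[50,0]]
[[14,11],[19,16],[20,19],[29,0],[38,18],[43,19],[44,18],[47,15],[48,19],[50,0]]
[[1,3],[7,0],[14,11],[19,16],[20,19],[29,0],[38,18],[43,19],[44,18],[47,15],[48,19],[50,0]]
[[1,3],[7,0],[14,11],[19,16],[20,19],[29,0],[38,18],[43,19],[44,18],[47,16],[48,19],[50,0]]
[[1,3],[7,0],[11,18],[20,19],[29,0],[38,18],[43,19],[44,18],[47,16],[48,19],[50,0]]
[[1,3],[7,0],[11,18],[20,19],[29,0],[36,19],[50,0]]
[[1,3],[7,0],[9,11],[11,18],[20,19],[29,0],[36,19],[50,0]]
[[1,3],[2,13],[11,18],[20,19],[29,0],[36,19],[50,0]]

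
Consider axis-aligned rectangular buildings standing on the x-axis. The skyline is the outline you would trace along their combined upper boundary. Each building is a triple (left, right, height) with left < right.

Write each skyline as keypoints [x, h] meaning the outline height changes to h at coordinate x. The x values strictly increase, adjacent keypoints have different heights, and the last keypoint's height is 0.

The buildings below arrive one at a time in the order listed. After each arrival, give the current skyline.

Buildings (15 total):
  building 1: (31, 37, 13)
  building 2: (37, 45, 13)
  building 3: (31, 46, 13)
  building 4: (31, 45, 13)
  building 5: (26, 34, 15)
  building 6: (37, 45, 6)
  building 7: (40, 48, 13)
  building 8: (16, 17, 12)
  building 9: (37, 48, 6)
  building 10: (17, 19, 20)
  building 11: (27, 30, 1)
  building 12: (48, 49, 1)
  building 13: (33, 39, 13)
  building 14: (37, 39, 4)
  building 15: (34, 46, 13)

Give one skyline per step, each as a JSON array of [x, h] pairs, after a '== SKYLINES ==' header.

== SKYLINES ==
[[31,13],[37,0]]
[[31,13],[45,0]]
[[31,13],[46,0]]
[[31,13],[46,0]]
[[26,15],[34,13],[46,0]]
[[26,15],[34,13],[46,0]]
[[26,15],[34,13],[48,0]]
[[16,12],[17,0],[26,15],[34,13],[48,0]]
[[16,12],[17,0],[26,15],[34,13],[48,0]]
[[16,12],[17,20],[19,0],[26,15],[34,13],[48,0]]
[[16,12],[17,20],[19,0],[26,15],[34,13],[48,0]]
[[16,12],[17,20],[19,0],[26,15],[34,13],[48,1],[49,0]]
[[16,12],[17,20],[19,0],[26,15],[34,13],[48,1],[49,0]]
[[16,12],[17,20],[19,0],[26,15],[34,13],[48,1],[49,0]]
[[16,12],[17,20],[19,0],[26,15],[34,13],[48,1],[49,0]]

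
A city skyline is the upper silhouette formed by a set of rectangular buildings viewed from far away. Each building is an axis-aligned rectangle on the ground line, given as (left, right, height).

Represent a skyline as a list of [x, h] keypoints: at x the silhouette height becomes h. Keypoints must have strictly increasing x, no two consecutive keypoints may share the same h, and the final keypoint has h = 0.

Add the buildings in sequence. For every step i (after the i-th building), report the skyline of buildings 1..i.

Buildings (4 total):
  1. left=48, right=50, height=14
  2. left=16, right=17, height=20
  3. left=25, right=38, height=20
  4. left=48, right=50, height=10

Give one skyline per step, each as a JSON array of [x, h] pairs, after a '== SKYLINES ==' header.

== SKYLINES ==
[[48,14],[50,0]]
[[16,20],[17,0],[48,14],[50,0]]
[[16,20],[17,0],[25,20],[38,0],[48,14],[50,0]]
[[16,20],[17,0],[25,20],[38,0],[48,14],[50,0]]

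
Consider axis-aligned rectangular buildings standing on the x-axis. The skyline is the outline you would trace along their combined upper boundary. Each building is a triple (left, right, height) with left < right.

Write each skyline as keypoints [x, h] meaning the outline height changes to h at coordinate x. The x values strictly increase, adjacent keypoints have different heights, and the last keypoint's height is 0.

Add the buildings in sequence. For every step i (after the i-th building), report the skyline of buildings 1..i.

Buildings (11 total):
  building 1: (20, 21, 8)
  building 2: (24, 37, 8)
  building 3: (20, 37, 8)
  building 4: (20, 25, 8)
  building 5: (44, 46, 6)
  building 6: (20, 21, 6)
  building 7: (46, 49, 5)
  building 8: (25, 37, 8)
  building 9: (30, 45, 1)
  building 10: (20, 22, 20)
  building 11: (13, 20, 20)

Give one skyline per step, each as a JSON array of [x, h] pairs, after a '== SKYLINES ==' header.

== SKYLINES ==
[[20,8],[21,0]]
[[20,8],[21,0],[24,8],[37,0]]
[[20,8],[37,0]]
[[20,8],[37,0]]
[[20,8],[37,0],[44,6],[46,0]]
[[20,8],[37,0],[44,6],[46,0]]
[[20,8],[37,0],[44,6],[46,5],[49,0]]
[[20,8],[37,0],[44,6],[46,5],[49,0]]
[[20,8],[37,1],[44,6],[46,5],[49,0]]
[[20,20],[22,8],[37,1],[44,6],[46,5],[49,0]]
[[13,20],[22,8],[37,1],[44,6],[46,5],[49,0]]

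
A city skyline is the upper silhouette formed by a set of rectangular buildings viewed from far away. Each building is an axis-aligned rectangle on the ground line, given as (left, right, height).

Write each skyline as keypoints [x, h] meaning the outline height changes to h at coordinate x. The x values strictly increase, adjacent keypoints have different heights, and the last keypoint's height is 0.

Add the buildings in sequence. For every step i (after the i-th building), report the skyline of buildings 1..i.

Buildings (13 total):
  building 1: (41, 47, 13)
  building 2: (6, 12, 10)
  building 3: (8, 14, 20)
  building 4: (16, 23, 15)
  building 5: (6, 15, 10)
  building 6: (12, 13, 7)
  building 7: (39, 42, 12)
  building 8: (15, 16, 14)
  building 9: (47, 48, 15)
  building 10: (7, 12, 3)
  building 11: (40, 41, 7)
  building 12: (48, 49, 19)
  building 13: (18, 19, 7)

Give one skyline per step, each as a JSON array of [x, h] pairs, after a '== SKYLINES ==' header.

== SKYLINES ==
[[41,13],[47,0]]
[[6,10],[12,0],[41,13],[47,0]]
[[6,10],[8,20],[14,0],[41,13],[47,0]]
[[6,10],[8,20],[14,0],[16,15],[23,0],[41,13],[47,0]]
[[6,10],[8,20],[14,10],[15,0],[16,15],[23,0],[41,13],[47,0]]
[[6,10],[8,20],[14,10],[15,0],[16,15],[23,0],[41,13],[47,0]]
[[6,10],[8,20],[14,10],[15,0],[16,15],[23,0],[39,12],[41,13],[47,0]]
[[6,10],[8,20],[14,10],[15,14],[16,15],[23,0],[39,12],[41,13],[47,0]]
[[6,10],[8,20],[14,10],[15,14],[16,15],[23,0],[39,12],[41,13],[47,15],[48,0]]
[[6,10],[8,20],[14,10],[15,14],[16,15],[23,0],[39,12],[41,13],[47,15],[48,0]]
[[6,10],[8,20],[14,10],[15,14],[16,15],[23,0],[39,12],[41,13],[47,15],[48,0]]
[[6,10],[8,20],[14,10],[15,14],[16,15],[23,0],[39,12],[41,13],[47,15],[48,19],[49,0]]
[[6,10],[8,20],[14,10],[15,14],[16,15],[23,0],[39,12],[41,13],[47,15],[48,19],[49,0]]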